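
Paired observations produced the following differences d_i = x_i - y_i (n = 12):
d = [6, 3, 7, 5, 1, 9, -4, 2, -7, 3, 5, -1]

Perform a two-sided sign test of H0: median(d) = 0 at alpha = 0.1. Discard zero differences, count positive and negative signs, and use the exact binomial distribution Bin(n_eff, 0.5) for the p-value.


Step 1: Discard zero differences. Original n = 12; n_eff = number of nonzero differences = 12.
Nonzero differences (with sign): +6, +3, +7, +5, +1, +9, -4, +2, -7, +3, +5, -1
Step 2: Count signs: positive = 9, negative = 3.
Step 3: Under H0: P(positive) = 0.5, so the number of positives S ~ Bin(12, 0.5).
Step 4: Two-sided exact p-value = sum of Bin(12,0.5) probabilities at or below the observed probability = 0.145996.
Step 5: alpha = 0.1. fail to reject H0.

n_eff = 12, pos = 9, neg = 3, p = 0.145996, fail to reject H0.


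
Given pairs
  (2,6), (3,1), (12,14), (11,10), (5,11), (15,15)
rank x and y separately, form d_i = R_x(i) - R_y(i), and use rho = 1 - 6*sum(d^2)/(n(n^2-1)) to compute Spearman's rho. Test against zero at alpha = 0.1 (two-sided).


Step 1: Rank x and y separately (midranks; no ties here).
rank(x): 2->1, 3->2, 12->5, 11->4, 5->3, 15->6
rank(y): 6->2, 1->1, 14->5, 10->3, 11->4, 15->6
Step 2: d_i = R_x(i) - R_y(i); compute d_i^2.
  (1-2)^2=1, (2-1)^2=1, (5-5)^2=0, (4-3)^2=1, (3-4)^2=1, (6-6)^2=0
sum(d^2) = 4.
Step 3: rho = 1 - 6*4 / (6*(6^2 - 1)) = 1 - 24/210 = 0.885714.
Step 4: Under H0, t = rho * sqrt((n-2)/(1-rho^2)) = 3.8158 ~ t(4).
Step 5: Two-sided p-value from the t-distribution with 4 df = 0.018845.
Step 6: alpha = 0.1. reject H0.

rho = 0.8857, p = 0.018845, reject H0 at alpha = 0.1.


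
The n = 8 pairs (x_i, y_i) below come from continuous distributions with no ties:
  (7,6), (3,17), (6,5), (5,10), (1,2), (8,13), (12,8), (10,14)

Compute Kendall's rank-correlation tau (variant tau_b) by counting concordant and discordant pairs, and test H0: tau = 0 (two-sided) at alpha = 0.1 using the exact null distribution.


Step 1: Enumerate the 28 unordered pairs (i,j) with i<j and classify each by sign(x_j-x_i) * sign(y_j-y_i).
  (1,2):dx=-4,dy=+11->D; (1,3):dx=-1,dy=-1->C; (1,4):dx=-2,dy=+4->D; (1,5):dx=-6,dy=-4->C
  (1,6):dx=+1,dy=+7->C; (1,7):dx=+5,dy=+2->C; (1,8):dx=+3,dy=+8->C; (2,3):dx=+3,dy=-12->D
  (2,4):dx=+2,dy=-7->D; (2,5):dx=-2,dy=-15->C; (2,6):dx=+5,dy=-4->D; (2,7):dx=+9,dy=-9->D
  (2,8):dx=+7,dy=-3->D; (3,4):dx=-1,dy=+5->D; (3,5):dx=-5,dy=-3->C; (3,6):dx=+2,dy=+8->C
  (3,7):dx=+6,dy=+3->C; (3,8):dx=+4,dy=+9->C; (4,5):dx=-4,dy=-8->C; (4,6):dx=+3,dy=+3->C
  (4,7):dx=+7,dy=-2->D; (4,8):dx=+5,dy=+4->C; (5,6):dx=+7,dy=+11->C; (5,7):dx=+11,dy=+6->C
  (5,8):dx=+9,dy=+12->C; (6,7):dx=+4,dy=-5->D; (6,8):dx=+2,dy=+1->C; (7,8):dx=-2,dy=+6->D
Step 2: C = 17, D = 11, total pairs = 28.
Step 3: tau = (C - D)/(n(n-1)/2) = (17 - 11)/28 = 0.214286.
Step 4: Exact two-sided p-value (enumerate n! = 40320 permutations of y under H0): p = 0.548413.
Step 5: alpha = 0.1. fail to reject H0.

tau_b = 0.2143 (C=17, D=11), p = 0.548413, fail to reject H0.


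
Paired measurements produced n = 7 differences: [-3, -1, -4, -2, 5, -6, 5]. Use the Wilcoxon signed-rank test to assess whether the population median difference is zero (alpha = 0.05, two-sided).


Step 1: Drop any zero differences (none here) and take |d_i|.
|d| = [3, 1, 4, 2, 5, 6, 5]
Step 2: Midrank |d_i| (ties get averaged ranks).
ranks: |3|->3, |1|->1, |4|->4, |2|->2, |5|->5.5, |6|->7, |5|->5.5
Step 3: Attach original signs; sum ranks with positive sign and with negative sign.
W+ = 5.5 + 5.5 = 11
W- = 3 + 1 + 4 + 2 + 7 = 17
(Check: W+ + W- = 28 should equal n(n+1)/2 = 28.)
Step 4: Test statistic W = min(W+, W-) = 11.
Step 5: Ties in |d|, so use the tie-corrected normal approximation.
        E[W] = n(n+1)/4 = 7*8/4 = 14.
        Tie groups: |d|=5 (t=2); sum(t^3 - t) = 6.
        Var[W] = n(n+1)(2n+1)/24 - sum(t^3-t)/48 = 840/24 - 6/48 = 34.875.
        z = (W - E[W]) / sqrt(Var[W]) = (11 - 14) / 5.9055 = -0.5080.
        Two-sided p = 2*Phi(z) = 0.611453.
Step 6: alpha = 0.05. fail to reject H0.

W+ = 11, W- = 17, W = min = 11, p = 0.611453, fail to reject H0.


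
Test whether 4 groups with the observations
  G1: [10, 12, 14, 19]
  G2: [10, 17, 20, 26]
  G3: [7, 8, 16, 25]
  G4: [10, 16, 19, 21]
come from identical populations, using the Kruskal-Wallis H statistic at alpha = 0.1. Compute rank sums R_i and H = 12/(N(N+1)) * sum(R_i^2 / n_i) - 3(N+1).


Step 1: Combine all N = 16 observations and assign midranks.
sorted (value, group, rank): (7,G3,1), (8,G3,2), (10,G1,4), (10,G2,4), (10,G4,4), (12,G1,6), (14,G1,7), (16,G3,8.5), (16,G4,8.5), (17,G2,10), (19,G1,11.5), (19,G4,11.5), (20,G2,13), (21,G4,14), (25,G3,15), (26,G2,16)
Step 2: Sum ranks within each group.
R_1 = 28.5 (n_1 = 4)
R_2 = 43 (n_2 = 4)
R_3 = 26.5 (n_3 = 4)
R_4 = 38 (n_4 = 4)
Step 3: H = 12/(N(N+1)) * sum(R_i^2/n_i) - 3(N+1)
     = 12/(16*17) * (28.5^2/4 + 43^2/4 + 26.5^2/4 + 38^2/4) - 3*17
     = 0.044118 * 1201.88 - 51
     = 2.023897.
Step 4: Ties present; correction factor C = 1 - 36/(16^3 - 16) = 0.991176. Corrected H = 2.023897 / 0.991176 = 2.041914.
Step 5: Under H0, H ~ chi^2(3); p-value = 0.563753.
Step 6: alpha = 0.1. fail to reject H0.

H = 2.0419, df = 3, p = 0.563753, fail to reject H0.


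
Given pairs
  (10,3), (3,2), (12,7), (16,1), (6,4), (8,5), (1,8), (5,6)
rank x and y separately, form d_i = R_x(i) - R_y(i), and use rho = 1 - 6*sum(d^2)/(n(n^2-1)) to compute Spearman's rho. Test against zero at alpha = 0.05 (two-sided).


Step 1: Rank x and y separately (midranks; no ties here).
rank(x): 10->6, 3->2, 12->7, 16->8, 6->4, 8->5, 1->1, 5->3
rank(y): 3->3, 2->2, 7->7, 1->1, 4->4, 5->5, 8->8, 6->6
Step 2: d_i = R_x(i) - R_y(i); compute d_i^2.
  (6-3)^2=9, (2-2)^2=0, (7-7)^2=0, (8-1)^2=49, (4-4)^2=0, (5-5)^2=0, (1-8)^2=49, (3-6)^2=9
sum(d^2) = 116.
Step 3: rho = 1 - 6*116 / (8*(8^2 - 1)) = 1 - 696/504 = -0.380952.
Step 4: Under H0, t = rho * sqrt((n-2)/(1-rho^2)) = -1.0092 ~ t(6).
Step 5: Two-sided p-value from the t-distribution with 6 df = 0.351813.
Step 6: alpha = 0.05. fail to reject H0.

rho = -0.3810, p = 0.351813, fail to reject H0 at alpha = 0.05.


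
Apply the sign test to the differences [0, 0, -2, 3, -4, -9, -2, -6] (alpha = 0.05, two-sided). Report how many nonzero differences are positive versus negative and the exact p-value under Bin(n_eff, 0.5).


Step 1: Discard zero differences. Original n = 8; n_eff = number of nonzero differences = 6.
Nonzero differences (with sign): -2, +3, -4, -9, -2, -6
Step 2: Count signs: positive = 1, negative = 5.
Step 3: Under H0: P(positive) = 0.5, so the number of positives S ~ Bin(6, 0.5).
Step 4: Two-sided exact p-value = sum of Bin(6,0.5) probabilities at or below the observed probability = 0.218750.
Step 5: alpha = 0.05. fail to reject H0.

n_eff = 6, pos = 1, neg = 5, p = 0.218750, fail to reject H0.


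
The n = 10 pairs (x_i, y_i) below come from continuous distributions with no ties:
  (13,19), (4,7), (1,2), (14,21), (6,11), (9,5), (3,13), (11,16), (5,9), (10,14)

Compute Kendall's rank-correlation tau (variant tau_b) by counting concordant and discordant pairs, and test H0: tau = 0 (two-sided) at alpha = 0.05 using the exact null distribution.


Step 1: Enumerate the 45 unordered pairs (i,j) with i<j and classify each by sign(x_j-x_i) * sign(y_j-y_i).
  (1,2):dx=-9,dy=-12->C; (1,3):dx=-12,dy=-17->C; (1,4):dx=+1,dy=+2->C; (1,5):dx=-7,dy=-8->C
  (1,6):dx=-4,dy=-14->C; (1,7):dx=-10,dy=-6->C; (1,8):dx=-2,dy=-3->C; (1,9):dx=-8,dy=-10->C
  (1,10):dx=-3,dy=-5->C; (2,3):dx=-3,dy=-5->C; (2,4):dx=+10,dy=+14->C; (2,5):dx=+2,dy=+4->C
  (2,6):dx=+5,dy=-2->D; (2,7):dx=-1,dy=+6->D; (2,8):dx=+7,dy=+9->C; (2,9):dx=+1,dy=+2->C
  (2,10):dx=+6,dy=+7->C; (3,4):dx=+13,dy=+19->C; (3,5):dx=+5,dy=+9->C; (3,6):dx=+8,dy=+3->C
  (3,7):dx=+2,dy=+11->C; (3,8):dx=+10,dy=+14->C; (3,9):dx=+4,dy=+7->C; (3,10):dx=+9,dy=+12->C
  (4,5):dx=-8,dy=-10->C; (4,6):dx=-5,dy=-16->C; (4,7):dx=-11,dy=-8->C; (4,8):dx=-3,dy=-5->C
  (4,9):dx=-9,dy=-12->C; (4,10):dx=-4,dy=-7->C; (5,6):dx=+3,dy=-6->D; (5,7):dx=-3,dy=+2->D
  (5,8):dx=+5,dy=+5->C; (5,9):dx=-1,dy=-2->C; (5,10):dx=+4,dy=+3->C; (6,7):dx=-6,dy=+8->D
  (6,8):dx=+2,dy=+11->C; (6,9):dx=-4,dy=+4->D; (6,10):dx=+1,dy=+9->C; (7,8):dx=+8,dy=+3->C
  (7,9):dx=+2,dy=-4->D; (7,10):dx=+7,dy=+1->C; (8,9):dx=-6,dy=-7->C; (8,10):dx=-1,dy=-2->C
  (9,10):dx=+5,dy=+5->C
Step 2: C = 38, D = 7, total pairs = 45.
Step 3: tau = (C - D)/(n(n-1)/2) = (38 - 7)/45 = 0.688889.
Step 4: Exact two-sided p-value (enumerate n! = 3628800 permutations of y under H0): p = 0.004687.
Step 5: alpha = 0.05. reject H0.

tau_b = 0.6889 (C=38, D=7), p = 0.004687, reject H0.


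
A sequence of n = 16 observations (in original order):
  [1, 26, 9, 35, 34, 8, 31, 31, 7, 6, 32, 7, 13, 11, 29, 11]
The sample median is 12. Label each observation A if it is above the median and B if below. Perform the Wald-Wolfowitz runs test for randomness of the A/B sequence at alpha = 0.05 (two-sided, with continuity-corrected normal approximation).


Step 1: Compute median = 12; label A = above, B = below.
Labels in order: BABAABAABBABABAB  (n_A = 8, n_B = 8)
Step 2: Count runs R = 13.
Step 3: Under H0 (random ordering), E[R] = 2*n_A*n_B/(n_A+n_B) + 1 = 2*8*8/16 + 1 = 9.0000.
        Var[R] = 2*n_A*n_B*(2*n_A*n_B - n_A - n_B) / ((n_A+n_B)^2 * (n_A+n_B-1)) = 14336/3840 = 3.7333.
        SD[R] = 1.9322.
Step 4: Continuity-corrected z = (R - 0.5 - E[R]) / SD[R] = (13 - 0.5 - 9.0000) / 1.9322 = 1.8114.
Step 5: Two-sided p-value via normal approximation = 2*(1 - Phi(|z|)) = 0.070076.
Step 6: alpha = 0.05. fail to reject H0.

R = 13, z = 1.8114, p = 0.070076, fail to reject H0.


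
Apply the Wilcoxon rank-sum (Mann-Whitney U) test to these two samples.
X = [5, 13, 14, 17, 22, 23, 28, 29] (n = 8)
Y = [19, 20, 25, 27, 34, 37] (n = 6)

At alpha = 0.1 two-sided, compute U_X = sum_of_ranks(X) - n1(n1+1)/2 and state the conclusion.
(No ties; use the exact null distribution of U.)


Step 1: Combine and sort all 14 observations; assign midranks.
sorted (value, group): (5,X), (13,X), (14,X), (17,X), (19,Y), (20,Y), (22,X), (23,X), (25,Y), (27,Y), (28,X), (29,X), (34,Y), (37,Y)
ranks: 5->1, 13->2, 14->3, 17->4, 19->5, 20->6, 22->7, 23->8, 25->9, 27->10, 28->11, 29->12, 34->13, 37->14
Step 2: Rank sum for X: R1 = 1 + 2 + 3 + 4 + 7 + 8 + 11 + 12 = 48.
Step 3: U_X = R1 - n1(n1+1)/2 = 48 - 8*9/2 = 48 - 36 = 12.
       U_Y = n1*n2 - U_X = 48 - 12 = 36.
Step 4: No ties, so the exact null distribution of U (based on enumerating the C(14,8) = 3003 equally likely rank assignments) gives the two-sided p-value.
Step 5: p-value = 0.141858; compare to alpha = 0.1. fail to reject H0.

U_X = 12, p = 0.141858, fail to reject H0 at alpha = 0.1.


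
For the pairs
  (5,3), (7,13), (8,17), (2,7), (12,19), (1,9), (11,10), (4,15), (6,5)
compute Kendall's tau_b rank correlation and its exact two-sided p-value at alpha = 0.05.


Step 1: Enumerate the 36 unordered pairs (i,j) with i<j and classify each by sign(x_j-x_i) * sign(y_j-y_i).
  (1,2):dx=+2,dy=+10->C; (1,3):dx=+3,dy=+14->C; (1,4):dx=-3,dy=+4->D; (1,5):dx=+7,dy=+16->C
  (1,6):dx=-4,dy=+6->D; (1,7):dx=+6,dy=+7->C; (1,8):dx=-1,dy=+12->D; (1,9):dx=+1,dy=+2->C
  (2,3):dx=+1,dy=+4->C; (2,4):dx=-5,dy=-6->C; (2,5):dx=+5,dy=+6->C; (2,6):dx=-6,dy=-4->C
  (2,7):dx=+4,dy=-3->D; (2,8):dx=-3,dy=+2->D; (2,9):dx=-1,dy=-8->C; (3,4):dx=-6,dy=-10->C
  (3,5):dx=+4,dy=+2->C; (3,6):dx=-7,dy=-8->C; (3,7):dx=+3,dy=-7->D; (3,8):dx=-4,dy=-2->C
  (3,9):dx=-2,dy=-12->C; (4,5):dx=+10,dy=+12->C; (4,6):dx=-1,dy=+2->D; (4,7):dx=+9,dy=+3->C
  (4,8):dx=+2,dy=+8->C; (4,9):dx=+4,dy=-2->D; (5,6):dx=-11,dy=-10->C; (5,7):dx=-1,dy=-9->C
  (5,8):dx=-8,dy=-4->C; (5,9):dx=-6,dy=-14->C; (6,7):dx=+10,dy=+1->C; (6,8):dx=+3,dy=+6->C
  (6,9):dx=+5,dy=-4->D; (7,8):dx=-7,dy=+5->D; (7,9):dx=-5,dy=-5->C; (8,9):dx=+2,dy=-10->D
Step 2: C = 25, D = 11, total pairs = 36.
Step 3: tau = (C - D)/(n(n-1)/2) = (25 - 11)/36 = 0.388889.
Step 4: Exact two-sided p-value (enumerate n! = 362880 permutations of y under H0): p = 0.180181.
Step 5: alpha = 0.05. fail to reject H0.

tau_b = 0.3889 (C=25, D=11), p = 0.180181, fail to reject H0.


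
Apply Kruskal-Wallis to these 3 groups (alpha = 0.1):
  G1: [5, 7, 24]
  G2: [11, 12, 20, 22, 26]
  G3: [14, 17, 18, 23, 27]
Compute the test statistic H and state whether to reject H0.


Step 1: Combine all N = 13 observations and assign midranks.
sorted (value, group, rank): (5,G1,1), (7,G1,2), (11,G2,3), (12,G2,4), (14,G3,5), (17,G3,6), (18,G3,7), (20,G2,8), (22,G2,9), (23,G3,10), (24,G1,11), (26,G2,12), (27,G3,13)
Step 2: Sum ranks within each group.
R_1 = 14 (n_1 = 3)
R_2 = 36 (n_2 = 5)
R_3 = 41 (n_3 = 5)
Step 3: H = 12/(N(N+1)) * sum(R_i^2/n_i) - 3(N+1)
     = 12/(13*14) * (14^2/3 + 36^2/5 + 41^2/5) - 3*14
     = 0.065934 * 660.733 - 42
     = 1.564835.
Step 4: No ties, so H is used without correction.
Step 5: Under H0, H ~ chi^2(2); p-value = 0.457299.
Step 6: alpha = 0.1. fail to reject H0.

H = 1.5648, df = 2, p = 0.457299, fail to reject H0.


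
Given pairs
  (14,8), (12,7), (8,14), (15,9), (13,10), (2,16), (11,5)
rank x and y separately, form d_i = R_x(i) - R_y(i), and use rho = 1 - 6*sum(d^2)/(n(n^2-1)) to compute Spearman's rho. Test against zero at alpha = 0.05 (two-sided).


Step 1: Rank x and y separately (midranks; no ties here).
rank(x): 14->6, 12->4, 8->2, 15->7, 13->5, 2->1, 11->3
rank(y): 8->3, 7->2, 14->6, 9->4, 10->5, 16->7, 5->1
Step 2: d_i = R_x(i) - R_y(i); compute d_i^2.
  (6-3)^2=9, (4-2)^2=4, (2-6)^2=16, (7-4)^2=9, (5-5)^2=0, (1-7)^2=36, (3-1)^2=4
sum(d^2) = 78.
Step 3: rho = 1 - 6*78 / (7*(7^2 - 1)) = 1 - 468/336 = -0.392857.
Step 4: Under H0, t = rho * sqrt((n-2)/(1-rho^2)) = -0.9553 ~ t(5).
Step 5: Two-sided p-value from the t-distribution with 5 df = 0.383317.
Step 6: alpha = 0.05. fail to reject H0.

rho = -0.3929, p = 0.383317, fail to reject H0 at alpha = 0.05.


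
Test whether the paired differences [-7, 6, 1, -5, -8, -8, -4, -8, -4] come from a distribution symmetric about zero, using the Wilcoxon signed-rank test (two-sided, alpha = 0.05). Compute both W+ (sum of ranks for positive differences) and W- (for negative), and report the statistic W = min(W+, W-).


Step 1: Drop any zero differences (none here) and take |d_i|.
|d| = [7, 6, 1, 5, 8, 8, 4, 8, 4]
Step 2: Midrank |d_i| (ties get averaged ranks).
ranks: |7|->6, |6|->5, |1|->1, |5|->4, |8|->8, |8|->8, |4|->2.5, |8|->8, |4|->2.5
Step 3: Attach original signs; sum ranks with positive sign and with negative sign.
W+ = 5 + 1 = 6
W- = 6 + 4 + 8 + 8 + 2.5 + 8 + 2.5 = 39
(Check: W+ + W- = 45 should equal n(n+1)/2 = 45.)
Step 4: Test statistic W = min(W+, W-) = 6.
Step 5: Ties in |d|, so use the tie-corrected normal approximation.
        E[W] = n(n+1)/4 = 9*10/4 = 22.5.
        Tie groups: |d|=4 (t=2), |d|=8 (t=3); sum(t^3 - t) = 30.
        Var[W] = n(n+1)(2n+1)/24 - sum(t^3-t)/48 = 1710/24 - 30/48 = 70.625.
        z = (W - E[W]) / sqrt(Var[W]) = (6 - 22.5) / 8.4039 = -1.9634.
        Two-sided p = 2*Phi(z) = 0.049602.
Step 6: alpha = 0.05. reject H0.

W+ = 6, W- = 39, W = min = 6, p = 0.049602, reject H0.


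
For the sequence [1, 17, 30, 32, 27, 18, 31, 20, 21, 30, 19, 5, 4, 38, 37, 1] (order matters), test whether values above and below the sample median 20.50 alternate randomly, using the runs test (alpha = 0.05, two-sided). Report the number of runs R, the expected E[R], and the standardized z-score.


Step 1: Compute median = 20.50; label A = above, B = below.
Labels in order: BBAAABABAABBBAAB  (n_A = 8, n_B = 8)
Step 2: Count runs R = 9.
Step 3: Under H0 (random ordering), E[R] = 2*n_A*n_B/(n_A+n_B) + 1 = 2*8*8/16 + 1 = 9.0000.
        Var[R] = 2*n_A*n_B*(2*n_A*n_B - n_A - n_B) / ((n_A+n_B)^2 * (n_A+n_B-1)) = 14336/3840 = 3.7333.
        SD[R] = 1.9322.
Step 4: R = E[R], so z = 0 with no continuity correction.
Step 5: Two-sided p-value via normal approximation = 2*(1 - Phi(|z|)) = 1.000000.
Step 6: alpha = 0.05. fail to reject H0.

R = 9, z = 0.0000, p = 1.000000, fail to reject H0.


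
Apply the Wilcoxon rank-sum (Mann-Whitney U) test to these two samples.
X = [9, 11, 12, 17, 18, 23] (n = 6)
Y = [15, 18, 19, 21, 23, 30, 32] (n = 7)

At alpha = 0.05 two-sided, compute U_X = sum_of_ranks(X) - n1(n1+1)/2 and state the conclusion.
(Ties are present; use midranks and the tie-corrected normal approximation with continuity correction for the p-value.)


Step 1: Combine and sort all 13 observations; assign midranks.
sorted (value, group): (9,X), (11,X), (12,X), (15,Y), (17,X), (18,X), (18,Y), (19,Y), (21,Y), (23,X), (23,Y), (30,Y), (32,Y)
ranks: 9->1, 11->2, 12->3, 15->4, 17->5, 18->6.5, 18->6.5, 19->8, 21->9, 23->10.5, 23->10.5, 30->12, 32->13
Step 2: Rank sum for X: R1 = 1 + 2 + 3 + 5 + 6.5 + 10.5 = 28.
Step 3: U_X = R1 - n1(n1+1)/2 = 28 - 6*7/2 = 28 - 21 = 7.
       U_Y = n1*n2 - U_X = 42 - 7 = 35.
Step 4: Ties are present, so use the tie-corrected normal approximation (with continuity correction) for the p-value.
Step 5: p-value = 0.053126; compare to alpha = 0.05. fail to reject H0.

U_X = 7, p = 0.053126, fail to reject H0 at alpha = 0.05.


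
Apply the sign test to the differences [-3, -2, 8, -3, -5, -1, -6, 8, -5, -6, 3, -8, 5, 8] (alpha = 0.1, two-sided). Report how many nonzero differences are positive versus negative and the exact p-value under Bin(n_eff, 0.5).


Step 1: Discard zero differences. Original n = 14; n_eff = number of nonzero differences = 14.
Nonzero differences (with sign): -3, -2, +8, -3, -5, -1, -6, +8, -5, -6, +3, -8, +5, +8
Step 2: Count signs: positive = 5, negative = 9.
Step 3: Under H0: P(positive) = 0.5, so the number of positives S ~ Bin(14, 0.5).
Step 4: Two-sided exact p-value = sum of Bin(14,0.5) probabilities at or below the observed probability = 0.423950.
Step 5: alpha = 0.1. fail to reject H0.

n_eff = 14, pos = 5, neg = 9, p = 0.423950, fail to reject H0.


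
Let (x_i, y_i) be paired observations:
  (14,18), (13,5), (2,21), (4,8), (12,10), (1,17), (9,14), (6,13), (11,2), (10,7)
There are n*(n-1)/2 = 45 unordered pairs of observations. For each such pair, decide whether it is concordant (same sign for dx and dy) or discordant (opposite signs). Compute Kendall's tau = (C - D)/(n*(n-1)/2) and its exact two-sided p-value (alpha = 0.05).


Step 1: Enumerate the 45 unordered pairs (i,j) with i<j and classify each by sign(x_j-x_i) * sign(y_j-y_i).
  (1,2):dx=-1,dy=-13->C; (1,3):dx=-12,dy=+3->D; (1,4):dx=-10,dy=-10->C; (1,5):dx=-2,dy=-8->C
  (1,6):dx=-13,dy=-1->C; (1,7):dx=-5,dy=-4->C; (1,8):dx=-8,dy=-5->C; (1,9):dx=-3,dy=-16->C
  (1,10):dx=-4,dy=-11->C; (2,3):dx=-11,dy=+16->D; (2,4):dx=-9,dy=+3->D; (2,5):dx=-1,dy=+5->D
  (2,6):dx=-12,dy=+12->D; (2,7):dx=-4,dy=+9->D; (2,8):dx=-7,dy=+8->D; (2,9):dx=-2,dy=-3->C
  (2,10):dx=-3,dy=+2->D; (3,4):dx=+2,dy=-13->D; (3,5):dx=+10,dy=-11->D; (3,6):dx=-1,dy=-4->C
  (3,7):dx=+7,dy=-7->D; (3,8):dx=+4,dy=-8->D; (3,9):dx=+9,dy=-19->D; (3,10):dx=+8,dy=-14->D
  (4,5):dx=+8,dy=+2->C; (4,6):dx=-3,dy=+9->D; (4,7):dx=+5,dy=+6->C; (4,8):dx=+2,dy=+5->C
  (4,9):dx=+7,dy=-6->D; (4,10):dx=+6,dy=-1->D; (5,6):dx=-11,dy=+7->D; (5,7):dx=-3,dy=+4->D
  (5,8):dx=-6,dy=+3->D; (5,9):dx=-1,dy=-8->C; (5,10):dx=-2,dy=-3->C; (6,7):dx=+8,dy=-3->D
  (6,8):dx=+5,dy=-4->D; (6,9):dx=+10,dy=-15->D; (6,10):dx=+9,dy=-10->D; (7,8):dx=-3,dy=-1->C
  (7,9):dx=+2,dy=-12->D; (7,10):dx=+1,dy=-7->D; (8,9):dx=+5,dy=-11->D; (8,10):dx=+4,dy=-6->D
  (9,10):dx=-1,dy=+5->D
Step 2: C = 16, D = 29, total pairs = 45.
Step 3: tau = (C - D)/(n(n-1)/2) = (16 - 29)/45 = -0.288889.
Step 4: Exact two-sided p-value (enumerate n! = 3628800 permutations of y under H0): p = 0.291248.
Step 5: alpha = 0.05. fail to reject H0.

tau_b = -0.2889 (C=16, D=29), p = 0.291248, fail to reject H0.


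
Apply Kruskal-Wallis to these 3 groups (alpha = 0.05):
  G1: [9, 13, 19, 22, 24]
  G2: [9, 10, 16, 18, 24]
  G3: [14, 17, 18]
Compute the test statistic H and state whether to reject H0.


Step 1: Combine all N = 13 observations and assign midranks.
sorted (value, group, rank): (9,G1,1.5), (9,G2,1.5), (10,G2,3), (13,G1,4), (14,G3,5), (16,G2,6), (17,G3,7), (18,G2,8.5), (18,G3,8.5), (19,G1,10), (22,G1,11), (24,G1,12.5), (24,G2,12.5)
Step 2: Sum ranks within each group.
R_1 = 39 (n_1 = 5)
R_2 = 31.5 (n_2 = 5)
R_3 = 20.5 (n_3 = 3)
Step 3: H = 12/(N(N+1)) * sum(R_i^2/n_i) - 3(N+1)
     = 12/(13*14) * (39^2/5 + 31.5^2/5 + 20.5^2/3) - 3*14
     = 0.065934 * 642.733 - 42
     = 0.378022.
Step 4: Ties present; correction factor C = 1 - 18/(13^3 - 13) = 0.991758. Corrected H = 0.378022 / 0.991758 = 0.381163.
Step 5: Under H0, H ~ chi^2(2); p-value = 0.826478.
Step 6: alpha = 0.05. fail to reject H0.

H = 0.3812, df = 2, p = 0.826478, fail to reject H0.


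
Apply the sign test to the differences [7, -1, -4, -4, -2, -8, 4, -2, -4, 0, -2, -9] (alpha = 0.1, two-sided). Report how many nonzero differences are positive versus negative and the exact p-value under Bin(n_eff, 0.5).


Step 1: Discard zero differences. Original n = 12; n_eff = number of nonzero differences = 11.
Nonzero differences (with sign): +7, -1, -4, -4, -2, -8, +4, -2, -4, -2, -9
Step 2: Count signs: positive = 2, negative = 9.
Step 3: Under H0: P(positive) = 0.5, so the number of positives S ~ Bin(11, 0.5).
Step 4: Two-sided exact p-value = sum of Bin(11,0.5) probabilities at or below the observed probability = 0.065430.
Step 5: alpha = 0.1. reject H0.

n_eff = 11, pos = 2, neg = 9, p = 0.065430, reject H0.


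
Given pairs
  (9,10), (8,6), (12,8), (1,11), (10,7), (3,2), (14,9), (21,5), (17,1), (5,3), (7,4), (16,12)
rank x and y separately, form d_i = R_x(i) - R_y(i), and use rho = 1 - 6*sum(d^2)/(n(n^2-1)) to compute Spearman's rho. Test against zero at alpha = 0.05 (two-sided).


Step 1: Rank x and y separately (midranks; no ties here).
rank(x): 9->6, 8->5, 12->8, 1->1, 10->7, 3->2, 14->9, 21->12, 17->11, 5->3, 7->4, 16->10
rank(y): 10->10, 6->6, 8->8, 11->11, 7->7, 2->2, 9->9, 5->5, 1->1, 3->3, 4->4, 12->12
Step 2: d_i = R_x(i) - R_y(i); compute d_i^2.
  (6-10)^2=16, (5-6)^2=1, (8-8)^2=0, (1-11)^2=100, (7-7)^2=0, (2-2)^2=0, (9-9)^2=0, (12-5)^2=49, (11-1)^2=100, (3-3)^2=0, (4-4)^2=0, (10-12)^2=4
sum(d^2) = 270.
Step 3: rho = 1 - 6*270 / (12*(12^2 - 1)) = 1 - 1620/1716 = 0.055944.
Step 4: Under H0, t = rho * sqrt((n-2)/(1-rho^2)) = 0.1772 ~ t(10).
Step 5: Two-sided p-value from the t-distribution with 10 df = 0.862898.
Step 6: alpha = 0.05. fail to reject H0.

rho = 0.0559, p = 0.862898, fail to reject H0 at alpha = 0.05.


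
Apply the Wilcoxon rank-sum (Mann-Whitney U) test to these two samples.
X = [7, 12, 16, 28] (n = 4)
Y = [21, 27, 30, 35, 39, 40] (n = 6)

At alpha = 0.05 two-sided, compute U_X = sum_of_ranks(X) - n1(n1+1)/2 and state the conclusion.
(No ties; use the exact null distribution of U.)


Step 1: Combine and sort all 10 observations; assign midranks.
sorted (value, group): (7,X), (12,X), (16,X), (21,Y), (27,Y), (28,X), (30,Y), (35,Y), (39,Y), (40,Y)
ranks: 7->1, 12->2, 16->3, 21->4, 27->5, 28->6, 30->7, 35->8, 39->9, 40->10
Step 2: Rank sum for X: R1 = 1 + 2 + 3 + 6 = 12.
Step 3: U_X = R1 - n1(n1+1)/2 = 12 - 4*5/2 = 12 - 10 = 2.
       U_Y = n1*n2 - U_X = 24 - 2 = 22.
Step 4: No ties, so the exact null distribution of U (based on enumerating the C(10,4) = 210 equally likely rank assignments) gives the two-sided p-value.
Step 5: p-value = 0.038095; compare to alpha = 0.05. reject H0.

U_X = 2, p = 0.038095, reject H0 at alpha = 0.05.


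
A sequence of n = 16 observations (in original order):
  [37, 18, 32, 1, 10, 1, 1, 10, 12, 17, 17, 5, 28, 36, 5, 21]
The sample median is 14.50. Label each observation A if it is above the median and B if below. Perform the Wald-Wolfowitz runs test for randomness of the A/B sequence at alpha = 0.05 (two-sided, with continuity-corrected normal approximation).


Step 1: Compute median = 14.50; label A = above, B = below.
Labels in order: AAABBBBBBAABAABA  (n_A = 8, n_B = 8)
Step 2: Count runs R = 7.
Step 3: Under H0 (random ordering), E[R] = 2*n_A*n_B/(n_A+n_B) + 1 = 2*8*8/16 + 1 = 9.0000.
        Var[R] = 2*n_A*n_B*(2*n_A*n_B - n_A - n_B) / ((n_A+n_B)^2 * (n_A+n_B-1)) = 14336/3840 = 3.7333.
        SD[R] = 1.9322.
Step 4: Continuity-corrected z = (R + 0.5 - E[R]) / SD[R] = (7 + 0.5 - 9.0000) / 1.9322 = -0.7763.
Step 5: Two-sided p-value via normal approximation = 2*(1 - Phi(|z|)) = 0.437558.
Step 6: alpha = 0.05. fail to reject H0.

R = 7, z = -0.7763, p = 0.437558, fail to reject H0.


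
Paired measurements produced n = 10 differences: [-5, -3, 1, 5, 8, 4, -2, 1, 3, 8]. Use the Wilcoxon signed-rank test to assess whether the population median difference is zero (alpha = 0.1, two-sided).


Step 1: Drop any zero differences (none here) and take |d_i|.
|d| = [5, 3, 1, 5, 8, 4, 2, 1, 3, 8]
Step 2: Midrank |d_i| (ties get averaged ranks).
ranks: |5|->7.5, |3|->4.5, |1|->1.5, |5|->7.5, |8|->9.5, |4|->6, |2|->3, |1|->1.5, |3|->4.5, |8|->9.5
Step 3: Attach original signs; sum ranks with positive sign and with negative sign.
W+ = 1.5 + 7.5 + 9.5 + 6 + 1.5 + 4.5 + 9.5 = 40
W- = 7.5 + 4.5 + 3 = 15
(Check: W+ + W- = 55 should equal n(n+1)/2 = 55.)
Step 4: Test statistic W = min(W+, W-) = 15.
Step 5: Ties in |d|, so use the tie-corrected normal approximation.
        E[W] = n(n+1)/4 = 10*11/4 = 27.5.
        Tie groups: |d|=1 (t=2), |d|=3 (t=2), |d|=5 (t=2), |d|=8 (t=2); sum(t^3 - t) = 24.
        Var[W] = n(n+1)(2n+1)/24 - sum(t^3-t)/48 = 2310/24 - 24/48 = 95.75.
        z = (W - E[W]) / sqrt(Var[W]) = (15 - 27.5) / 9.7852 = -1.2774.
        Two-sided p = 2*Phi(z) = 0.201447.
Step 6: alpha = 0.1. fail to reject H0.

W+ = 40, W- = 15, W = min = 15, p = 0.201447, fail to reject H0.


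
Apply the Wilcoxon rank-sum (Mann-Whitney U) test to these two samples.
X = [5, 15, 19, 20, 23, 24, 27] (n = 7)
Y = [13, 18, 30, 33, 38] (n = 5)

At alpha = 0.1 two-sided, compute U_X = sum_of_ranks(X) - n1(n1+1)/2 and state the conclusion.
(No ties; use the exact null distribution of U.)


Step 1: Combine and sort all 12 observations; assign midranks.
sorted (value, group): (5,X), (13,Y), (15,X), (18,Y), (19,X), (20,X), (23,X), (24,X), (27,X), (30,Y), (33,Y), (38,Y)
ranks: 5->1, 13->2, 15->3, 18->4, 19->5, 20->6, 23->7, 24->8, 27->9, 30->10, 33->11, 38->12
Step 2: Rank sum for X: R1 = 1 + 3 + 5 + 6 + 7 + 8 + 9 = 39.
Step 3: U_X = R1 - n1(n1+1)/2 = 39 - 7*8/2 = 39 - 28 = 11.
       U_Y = n1*n2 - U_X = 35 - 11 = 24.
Step 4: No ties, so the exact null distribution of U (based on enumerating the C(12,7) = 792 equally likely rank assignments) gives the two-sided p-value.
Step 5: p-value = 0.343434; compare to alpha = 0.1. fail to reject H0.

U_X = 11, p = 0.343434, fail to reject H0 at alpha = 0.1.


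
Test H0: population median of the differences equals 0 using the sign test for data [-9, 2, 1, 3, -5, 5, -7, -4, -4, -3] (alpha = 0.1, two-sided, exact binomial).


Step 1: Discard zero differences. Original n = 10; n_eff = number of nonzero differences = 10.
Nonzero differences (with sign): -9, +2, +1, +3, -5, +5, -7, -4, -4, -3
Step 2: Count signs: positive = 4, negative = 6.
Step 3: Under H0: P(positive) = 0.5, so the number of positives S ~ Bin(10, 0.5).
Step 4: Two-sided exact p-value = sum of Bin(10,0.5) probabilities at or below the observed probability = 0.753906.
Step 5: alpha = 0.1. fail to reject H0.

n_eff = 10, pos = 4, neg = 6, p = 0.753906, fail to reject H0.


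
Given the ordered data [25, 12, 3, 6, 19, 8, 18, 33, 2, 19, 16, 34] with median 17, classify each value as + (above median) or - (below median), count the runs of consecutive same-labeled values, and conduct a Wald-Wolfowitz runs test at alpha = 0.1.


Step 1: Compute median = 17; label A = above, B = below.
Labels in order: ABBBABAABABA  (n_A = 6, n_B = 6)
Step 2: Count runs R = 9.
Step 3: Under H0 (random ordering), E[R] = 2*n_A*n_B/(n_A+n_B) + 1 = 2*6*6/12 + 1 = 7.0000.
        Var[R] = 2*n_A*n_B*(2*n_A*n_B - n_A - n_B) / ((n_A+n_B)^2 * (n_A+n_B-1)) = 4320/1584 = 2.7273.
        SD[R] = 1.6514.
Step 4: Continuity-corrected z = (R - 0.5 - E[R]) / SD[R] = (9 - 0.5 - 7.0000) / 1.6514 = 0.9083.
Step 5: Two-sided p-value via normal approximation = 2*(1 - Phi(|z|)) = 0.363722.
Step 6: alpha = 0.1. fail to reject H0.

R = 9, z = 0.9083, p = 0.363722, fail to reject H0.


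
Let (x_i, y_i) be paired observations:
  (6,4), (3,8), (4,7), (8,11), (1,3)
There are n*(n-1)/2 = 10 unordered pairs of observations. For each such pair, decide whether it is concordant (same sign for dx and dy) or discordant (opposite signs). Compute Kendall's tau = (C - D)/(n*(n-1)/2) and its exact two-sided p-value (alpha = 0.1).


Step 1: Enumerate the 10 unordered pairs (i,j) with i<j and classify each by sign(x_j-x_i) * sign(y_j-y_i).
  (1,2):dx=-3,dy=+4->D; (1,3):dx=-2,dy=+3->D; (1,4):dx=+2,dy=+7->C; (1,5):dx=-5,dy=-1->C
  (2,3):dx=+1,dy=-1->D; (2,4):dx=+5,dy=+3->C; (2,5):dx=-2,dy=-5->C; (3,4):dx=+4,dy=+4->C
  (3,5):dx=-3,dy=-4->C; (4,5):dx=-7,dy=-8->C
Step 2: C = 7, D = 3, total pairs = 10.
Step 3: tau = (C - D)/(n(n-1)/2) = (7 - 3)/10 = 0.400000.
Step 4: Exact two-sided p-value (enumerate n! = 120 permutations of y under H0): p = 0.483333.
Step 5: alpha = 0.1. fail to reject H0.

tau_b = 0.4000 (C=7, D=3), p = 0.483333, fail to reject H0.


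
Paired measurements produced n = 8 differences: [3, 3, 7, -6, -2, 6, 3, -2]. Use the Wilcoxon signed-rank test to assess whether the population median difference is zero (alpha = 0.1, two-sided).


Step 1: Drop any zero differences (none here) and take |d_i|.
|d| = [3, 3, 7, 6, 2, 6, 3, 2]
Step 2: Midrank |d_i| (ties get averaged ranks).
ranks: |3|->4, |3|->4, |7|->8, |6|->6.5, |2|->1.5, |6|->6.5, |3|->4, |2|->1.5
Step 3: Attach original signs; sum ranks with positive sign and with negative sign.
W+ = 4 + 4 + 8 + 6.5 + 4 = 26.5
W- = 6.5 + 1.5 + 1.5 = 9.5
(Check: W+ + W- = 36 should equal n(n+1)/2 = 36.)
Step 4: Test statistic W = min(W+, W-) = 9.5.
Step 5: Ties in |d|, so use the tie-corrected normal approximation.
        E[W] = n(n+1)/4 = 8*9/4 = 18.
        Tie groups: |d|=2 (t=2), |d|=3 (t=3), |d|=6 (t=2); sum(t^3 - t) = 36.
        Var[W] = n(n+1)(2n+1)/24 - sum(t^3-t)/48 = 1224/24 - 36/48 = 50.25.
        z = (W - E[W]) / sqrt(Var[W]) = (9.5 - 18) / 7.0887 = -1.1991.
        Two-sided p = 2*Phi(z) = 0.230494.
Step 6: alpha = 0.1. fail to reject H0.

W+ = 26.5, W- = 9.5, W = min = 9.5, p = 0.230494, fail to reject H0.


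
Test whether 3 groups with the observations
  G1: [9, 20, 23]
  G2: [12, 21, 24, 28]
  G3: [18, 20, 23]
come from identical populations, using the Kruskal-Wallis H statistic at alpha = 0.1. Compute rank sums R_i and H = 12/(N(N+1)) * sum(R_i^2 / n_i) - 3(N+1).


Step 1: Combine all N = 10 observations and assign midranks.
sorted (value, group, rank): (9,G1,1), (12,G2,2), (18,G3,3), (20,G1,4.5), (20,G3,4.5), (21,G2,6), (23,G1,7.5), (23,G3,7.5), (24,G2,9), (28,G2,10)
Step 2: Sum ranks within each group.
R_1 = 13 (n_1 = 3)
R_2 = 27 (n_2 = 4)
R_3 = 15 (n_3 = 3)
Step 3: H = 12/(N(N+1)) * sum(R_i^2/n_i) - 3(N+1)
     = 12/(10*11) * (13^2/3 + 27^2/4 + 15^2/3) - 3*11
     = 0.109091 * 313.583 - 33
     = 1.209091.
Step 4: Ties present; correction factor C = 1 - 12/(10^3 - 10) = 0.987879. Corrected H = 1.209091 / 0.987879 = 1.223926.
Step 5: Under H0, H ~ chi^2(2); p-value = 0.542285.
Step 6: alpha = 0.1. fail to reject H0.

H = 1.2239, df = 2, p = 0.542285, fail to reject H0.


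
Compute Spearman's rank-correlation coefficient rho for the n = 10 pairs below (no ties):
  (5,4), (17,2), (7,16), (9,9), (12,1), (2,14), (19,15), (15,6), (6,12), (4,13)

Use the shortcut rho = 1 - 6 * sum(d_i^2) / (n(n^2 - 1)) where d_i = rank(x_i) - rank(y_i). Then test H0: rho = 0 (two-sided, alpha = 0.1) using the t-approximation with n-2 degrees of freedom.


Step 1: Rank x and y separately (midranks; no ties here).
rank(x): 5->3, 17->9, 7->5, 9->6, 12->7, 2->1, 19->10, 15->8, 6->4, 4->2
rank(y): 4->3, 2->2, 16->10, 9->5, 1->1, 14->8, 15->9, 6->4, 12->6, 13->7
Step 2: d_i = R_x(i) - R_y(i); compute d_i^2.
  (3-3)^2=0, (9-2)^2=49, (5-10)^2=25, (6-5)^2=1, (7-1)^2=36, (1-8)^2=49, (10-9)^2=1, (8-4)^2=16, (4-6)^2=4, (2-7)^2=25
sum(d^2) = 206.
Step 3: rho = 1 - 6*206 / (10*(10^2 - 1)) = 1 - 1236/990 = -0.248485.
Step 4: Under H0, t = rho * sqrt((n-2)/(1-rho^2)) = -0.7256 ~ t(8).
Step 5: Two-sided p-value from the t-distribution with 8 df = 0.488776.
Step 6: alpha = 0.1. fail to reject H0.

rho = -0.2485, p = 0.488776, fail to reject H0 at alpha = 0.1.


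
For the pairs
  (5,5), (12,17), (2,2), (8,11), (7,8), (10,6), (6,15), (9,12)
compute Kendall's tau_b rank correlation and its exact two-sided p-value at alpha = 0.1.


Step 1: Enumerate the 28 unordered pairs (i,j) with i<j and classify each by sign(x_j-x_i) * sign(y_j-y_i).
  (1,2):dx=+7,dy=+12->C; (1,3):dx=-3,dy=-3->C; (1,4):dx=+3,dy=+6->C; (1,5):dx=+2,dy=+3->C
  (1,6):dx=+5,dy=+1->C; (1,7):dx=+1,dy=+10->C; (1,8):dx=+4,dy=+7->C; (2,3):dx=-10,dy=-15->C
  (2,4):dx=-4,dy=-6->C; (2,5):dx=-5,dy=-9->C; (2,6):dx=-2,dy=-11->C; (2,7):dx=-6,dy=-2->C
  (2,8):dx=-3,dy=-5->C; (3,4):dx=+6,dy=+9->C; (3,5):dx=+5,dy=+6->C; (3,6):dx=+8,dy=+4->C
  (3,7):dx=+4,dy=+13->C; (3,8):dx=+7,dy=+10->C; (4,5):dx=-1,dy=-3->C; (4,6):dx=+2,dy=-5->D
  (4,7):dx=-2,dy=+4->D; (4,8):dx=+1,dy=+1->C; (5,6):dx=+3,dy=-2->D; (5,7):dx=-1,dy=+7->D
  (5,8):dx=+2,dy=+4->C; (6,7):dx=-4,dy=+9->D; (6,8):dx=-1,dy=+6->D; (7,8):dx=+3,dy=-3->D
Step 2: C = 21, D = 7, total pairs = 28.
Step 3: tau = (C - D)/(n(n-1)/2) = (21 - 7)/28 = 0.500000.
Step 4: Exact two-sided p-value (enumerate n! = 40320 permutations of y under H0): p = 0.108681.
Step 5: alpha = 0.1. fail to reject H0.

tau_b = 0.5000 (C=21, D=7), p = 0.108681, fail to reject H0.


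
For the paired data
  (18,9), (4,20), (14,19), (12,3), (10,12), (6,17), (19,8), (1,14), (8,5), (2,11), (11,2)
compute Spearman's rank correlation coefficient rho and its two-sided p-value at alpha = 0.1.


Step 1: Rank x and y separately (midranks; no ties here).
rank(x): 18->10, 4->3, 14->9, 12->8, 10->6, 6->4, 19->11, 1->1, 8->5, 2->2, 11->7
rank(y): 9->5, 20->11, 19->10, 3->2, 12->7, 17->9, 8->4, 14->8, 5->3, 11->6, 2->1
Step 2: d_i = R_x(i) - R_y(i); compute d_i^2.
  (10-5)^2=25, (3-11)^2=64, (9-10)^2=1, (8-2)^2=36, (6-7)^2=1, (4-9)^2=25, (11-4)^2=49, (1-8)^2=49, (5-3)^2=4, (2-6)^2=16, (7-1)^2=36
sum(d^2) = 306.
Step 3: rho = 1 - 6*306 / (11*(11^2 - 1)) = 1 - 1836/1320 = -0.390909.
Step 4: Under H0, t = rho * sqrt((n-2)/(1-rho^2)) = -1.2741 ~ t(9).
Step 5: Two-sided p-value from the t-distribution with 9 df = 0.234540.
Step 6: alpha = 0.1. fail to reject H0.

rho = -0.3909, p = 0.234540, fail to reject H0 at alpha = 0.1.


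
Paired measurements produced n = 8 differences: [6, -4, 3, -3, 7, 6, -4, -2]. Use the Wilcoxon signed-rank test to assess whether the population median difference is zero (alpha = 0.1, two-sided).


Step 1: Drop any zero differences (none here) and take |d_i|.
|d| = [6, 4, 3, 3, 7, 6, 4, 2]
Step 2: Midrank |d_i| (ties get averaged ranks).
ranks: |6|->6.5, |4|->4.5, |3|->2.5, |3|->2.5, |7|->8, |6|->6.5, |4|->4.5, |2|->1
Step 3: Attach original signs; sum ranks with positive sign and with negative sign.
W+ = 6.5 + 2.5 + 8 + 6.5 = 23.5
W- = 4.5 + 2.5 + 4.5 + 1 = 12.5
(Check: W+ + W- = 36 should equal n(n+1)/2 = 36.)
Step 4: Test statistic W = min(W+, W-) = 12.5.
Step 5: Ties in |d|, so use the tie-corrected normal approximation.
        E[W] = n(n+1)/4 = 8*9/4 = 18.
        Tie groups: |d|=3 (t=2), |d|=4 (t=2), |d|=6 (t=2); sum(t^3 - t) = 18.
        Var[W] = n(n+1)(2n+1)/24 - sum(t^3-t)/48 = 1224/24 - 18/48 = 50.625.
        z = (W - E[W]) / sqrt(Var[W]) = (12.5 - 18) / 7.1151 = -0.7730.
        Two-sided p = 2*Phi(z) = 0.439522.
Step 6: alpha = 0.1. fail to reject H0.

W+ = 23.5, W- = 12.5, W = min = 12.5, p = 0.439522, fail to reject H0.


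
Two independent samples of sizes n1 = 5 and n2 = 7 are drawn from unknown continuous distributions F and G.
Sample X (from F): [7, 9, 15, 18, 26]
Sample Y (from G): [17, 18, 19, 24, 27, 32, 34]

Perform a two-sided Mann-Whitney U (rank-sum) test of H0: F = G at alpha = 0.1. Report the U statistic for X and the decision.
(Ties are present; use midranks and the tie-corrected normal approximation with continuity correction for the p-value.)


Step 1: Combine and sort all 12 observations; assign midranks.
sorted (value, group): (7,X), (9,X), (15,X), (17,Y), (18,X), (18,Y), (19,Y), (24,Y), (26,X), (27,Y), (32,Y), (34,Y)
ranks: 7->1, 9->2, 15->3, 17->4, 18->5.5, 18->5.5, 19->7, 24->8, 26->9, 27->10, 32->11, 34->12
Step 2: Rank sum for X: R1 = 1 + 2 + 3 + 5.5 + 9 = 20.5.
Step 3: U_X = R1 - n1(n1+1)/2 = 20.5 - 5*6/2 = 20.5 - 15 = 5.5.
       U_Y = n1*n2 - U_X = 35 - 5.5 = 29.5.
Step 4: Ties are present, so use the tie-corrected normal approximation (with continuity correction) for the p-value.
Step 5: p-value = 0.061363; compare to alpha = 0.1. reject H0.

U_X = 5.5, p = 0.061363, reject H0 at alpha = 0.1.


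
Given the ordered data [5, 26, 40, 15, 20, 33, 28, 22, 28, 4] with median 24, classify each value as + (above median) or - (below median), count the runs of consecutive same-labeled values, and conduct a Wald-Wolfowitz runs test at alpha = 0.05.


Step 1: Compute median = 24; label A = above, B = below.
Labels in order: BAABBAABAB  (n_A = 5, n_B = 5)
Step 2: Count runs R = 7.
Step 3: Under H0 (random ordering), E[R] = 2*n_A*n_B/(n_A+n_B) + 1 = 2*5*5/10 + 1 = 6.0000.
        Var[R] = 2*n_A*n_B*(2*n_A*n_B - n_A - n_B) / ((n_A+n_B)^2 * (n_A+n_B-1)) = 2000/900 = 2.2222.
        SD[R] = 1.4907.
Step 4: Continuity-corrected z = (R - 0.5 - E[R]) / SD[R] = (7 - 0.5 - 6.0000) / 1.4907 = 0.3354.
Step 5: Two-sided p-value via normal approximation = 2*(1 - Phi(|z|)) = 0.737316.
Step 6: alpha = 0.05. fail to reject H0.

R = 7, z = 0.3354, p = 0.737316, fail to reject H0.


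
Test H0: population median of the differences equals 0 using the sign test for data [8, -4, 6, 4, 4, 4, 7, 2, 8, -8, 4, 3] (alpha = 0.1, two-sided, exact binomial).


Step 1: Discard zero differences. Original n = 12; n_eff = number of nonzero differences = 12.
Nonzero differences (with sign): +8, -4, +6, +4, +4, +4, +7, +2, +8, -8, +4, +3
Step 2: Count signs: positive = 10, negative = 2.
Step 3: Under H0: P(positive) = 0.5, so the number of positives S ~ Bin(12, 0.5).
Step 4: Two-sided exact p-value = sum of Bin(12,0.5) probabilities at or below the observed probability = 0.038574.
Step 5: alpha = 0.1. reject H0.

n_eff = 12, pos = 10, neg = 2, p = 0.038574, reject H0.


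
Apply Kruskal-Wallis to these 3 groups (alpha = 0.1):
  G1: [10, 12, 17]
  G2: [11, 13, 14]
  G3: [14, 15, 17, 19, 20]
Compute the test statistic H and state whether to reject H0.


Step 1: Combine all N = 11 observations and assign midranks.
sorted (value, group, rank): (10,G1,1), (11,G2,2), (12,G1,3), (13,G2,4), (14,G2,5.5), (14,G3,5.5), (15,G3,7), (17,G1,8.5), (17,G3,8.5), (19,G3,10), (20,G3,11)
Step 2: Sum ranks within each group.
R_1 = 12.5 (n_1 = 3)
R_2 = 11.5 (n_2 = 3)
R_3 = 42 (n_3 = 5)
Step 3: H = 12/(N(N+1)) * sum(R_i^2/n_i) - 3(N+1)
     = 12/(11*12) * (12.5^2/3 + 11.5^2/3 + 42^2/5) - 3*12
     = 0.090909 * 448.967 - 36
     = 4.815152.
Step 4: Ties present; correction factor C = 1 - 12/(11^3 - 11) = 0.990909. Corrected H = 4.815152 / 0.990909 = 4.859327.
Step 5: Under H0, H ~ chi^2(2); p-value = 0.088066.
Step 6: alpha = 0.1. reject H0.

H = 4.8593, df = 2, p = 0.088066, reject H0.


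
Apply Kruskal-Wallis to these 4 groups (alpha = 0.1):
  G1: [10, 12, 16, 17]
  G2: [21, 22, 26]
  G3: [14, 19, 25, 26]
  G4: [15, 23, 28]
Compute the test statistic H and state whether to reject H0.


Step 1: Combine all N = 14 observations and assign midranks.
sorted (value, group, rank): (10,G1,1), (12,G1,2), (14,G3,3), (15,G4,4), (16,G1,5), (17,G1,6), (19,G3,7), (21,G2,8), (22,G2,9), (23,G4,10), (25,G3,11), (26,G2,12.5), (26,G3,12.5), (28,G4,14)
Step 2: Sum ranks within each group.
R_1 = 14 (n_1 = 4)
R_2 = 29.5 (n_2 = 3)
R_3 = 33.5 (n_3 = 4)
R_4 = 28 (n_4 = 3)
Step 3: H = 12/(N(N+1)) * sum(R_i^2/n_i) - 3(N+1)
     = 12/(14*15) * (14^2/4 + 29.5^2/3 + 33.5^2/4 + 28^2/3) - 3*15
     = 0.057143 * 880.979 - 45
     = 5.341667.
Step 4: Ties present; correction factor C = 1 - 6/(14^3 - 14) = 0.997802. Corrected H = 5.341667 / 0.997802 = 5.353432.
Step 5: Under H0, H ~ chi^2(3); p-value = 0.147673.
Step 6: alpha = 0.1. fail to reject H0.

H = 5.3534, df = 3, p = 0.147673, fail to reject H0.


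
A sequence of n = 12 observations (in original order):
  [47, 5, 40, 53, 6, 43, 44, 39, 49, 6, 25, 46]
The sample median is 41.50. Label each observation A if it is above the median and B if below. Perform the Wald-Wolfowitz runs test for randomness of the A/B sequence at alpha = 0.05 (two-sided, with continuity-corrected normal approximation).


Step 1: Compute median = 41.50; label A = above, B = below.
Labels in order: ABBABAABABBA  (n_A = 6, n_B = 6)
Step 2: Count runs R = 9.
Step 3: Under H0 (random ordering), E[R] = 2*n_A*n_B/(n_A+n_B) + 1 = 2*6*6/12 + 1 = 7.0000.
        Var[R] = 2*n_A*n_B*(2*n_A*n_B - n_A - n_B) / ((n_A+n_B)^2 * (n_A+n_B-1)) = 4320/1584 = 2.7273.
        SD[R] = 1.6514.
Step 4: Continuity-corrected z = (R - 0.5 - E[R]) / SD[R] = (9 - 0.5 - 7.0000) / 1.6514 = 0.9083.
Step 5: Two-sided p-value via normal approximation = 2*(1 - Phi(|z|)) = 0.363722.
Step 6: alpha = 0.05. fail to reject H0.

R = 9, z = 0.9083, p = 0.363722, fail to reject H0.
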